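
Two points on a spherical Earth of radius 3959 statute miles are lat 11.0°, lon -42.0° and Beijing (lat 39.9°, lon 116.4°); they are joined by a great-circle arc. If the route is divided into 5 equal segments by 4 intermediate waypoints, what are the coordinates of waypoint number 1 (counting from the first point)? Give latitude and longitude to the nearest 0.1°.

Write both endpoints as unit vectors p₁, p₂ with components (cos φ cos λ, cos φ sin λ, sin φ).
The central angle between the endpoints is δ = arccos(p₁·p₂) ≈ 2.187 rad (125.3°).
Interpolate at f = 1/5 with slerp weights a = sin((1−f)δ)/sin δ ≈ 1.206, b = sin(fδ)/sin δ ≈ 0.519.
p = a·p₁ + b·p₂ ≈ (0.703, -0.435, 0.563); φ = arcsin(p_z) ≈ 34.26°, λ = atan2(p_y, p_x) ≈ -31.79°.

≈ lat 34.3°, lon -31.8°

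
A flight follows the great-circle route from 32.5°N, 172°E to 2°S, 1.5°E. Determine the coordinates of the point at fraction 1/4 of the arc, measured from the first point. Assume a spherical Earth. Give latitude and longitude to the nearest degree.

≈ 66°N, 145°E

Convert each endpoint to a unit vector on the sphere (x = cos φ cos λ, y = cos φ sin λ, z = sin φ).
The central angle between the endpoints is δ = arccos(p₁·p₂) ≈ 2.587 rad (148.2°).
Interpolate at f = 1/4 with slerp weights a = sin((1−f)δ)/sin δ ≈ 1.771, b = sin(fδ)/sin δ ≈ 1.144.
p = a·p₁ + b·p₂ ≈ (-0.336, 0.238, 0.911); φ = arcsin(p_z) ≈ 65.71°, λ = atan2(p_y, p_x) ≈ 144.70°.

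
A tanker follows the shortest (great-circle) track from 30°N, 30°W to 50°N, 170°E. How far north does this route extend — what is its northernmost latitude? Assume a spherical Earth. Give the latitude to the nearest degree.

The great circle lies in the plane with unit normal n̂ = (p₁ × p₂)/|p₁ × p₂|.
Here n̂_z ≈ -0.192; the vertex latitude is φ_max = arccos|n̂_z| ≈ 78.9°.

≈ 79°N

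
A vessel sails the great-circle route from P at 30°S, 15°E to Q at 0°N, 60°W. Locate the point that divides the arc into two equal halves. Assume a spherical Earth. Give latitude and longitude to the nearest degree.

Convert each endpoint to a unit vector on the sphere (x = cos φ cos λ, y = cos φ sin λ, z = sin φ).
The central angle between the endpoints is δ = arccos(p₁·p₂) ≈ 1.345 rad (77.0°).
Interpolate at f = 1/2 with slerp weights a = sin((1−f)δ)/sin δ ≈ 0.639, b = sin(fδ)/sin δ ≈ 0.639.
p = a·p₁ + b·p₂ ≈ (0.854, -0.410, -0.320); φ = arcsin(p_z) ≈ -18.64°, λ = atan2(p_y, p_x) ≈ -25.65°.

≈ 19°S, 26°W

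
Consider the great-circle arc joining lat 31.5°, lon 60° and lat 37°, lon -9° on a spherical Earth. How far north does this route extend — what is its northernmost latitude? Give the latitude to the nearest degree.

The great circle lies in the plane with unit normal n̂ = (p₁ × p₂)/|p₁ × p₂|.
Here n̂_z ≈ -0.766; the vertex latitude is φ_max = arccos|n̂_z| ≈ 40.0°.
Check via Clairaut: cos φ_max = |cos φ₁| · sin C = cos(31.5°)·sin(64.0°) ≈ 0.766, again giving ≈ 40.0°.

≈ 40°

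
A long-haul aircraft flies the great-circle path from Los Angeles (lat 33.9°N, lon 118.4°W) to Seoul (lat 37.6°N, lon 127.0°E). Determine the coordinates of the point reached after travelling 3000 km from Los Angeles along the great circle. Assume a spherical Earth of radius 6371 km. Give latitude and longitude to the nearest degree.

≈ lat 49°N, lon 149°W

Write both endpoints as unit vectors p₁, p₂ with components (cos φ cos λ, cos φ sin λ, sin φ).
The central angle between the endpoints is δ = arccos(p₁·p₂) ≈ 1.504 rad (86.2°). The total great-circle distance is δ·R ≈ 1.504 × 6371 ≈ 9583 km, so the target fraction is f = 3000/9583 ≈ 0.313.
Interpolate at f ≈ 0.313 with slerp weights a = sin((1−f)δ)/sin δ ≈ 0.861, b = sin(fδ)/sin δ ≈ 0.455.
p = a·p₁ + b·p₂ ≈ (-0.557, -0.341, 0.758); φ = arcsin(p_z) ≈ 49.25°, λ = atan2(p_y, p_x) ≈ -148.52°.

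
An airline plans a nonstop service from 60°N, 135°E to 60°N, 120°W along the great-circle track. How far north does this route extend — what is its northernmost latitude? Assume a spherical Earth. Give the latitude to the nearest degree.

≈ 71°N

The great circle lies in the plane with unit normal n̂ = (p₁ × p₂)/|p₁ × p₂|.
Here n̂_z ≈ +0.332; the vertex latitude is φ_max = arccos|n̂_z| ≈ 70.6°.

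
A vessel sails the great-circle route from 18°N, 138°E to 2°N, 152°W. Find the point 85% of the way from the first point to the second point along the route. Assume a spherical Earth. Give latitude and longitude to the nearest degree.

≈ 5°N, 162°W

Write both endpoints as unit vectors p₁, p₂ with components (cos φ cos λ, cos φ sin λ, sin φ).
The central angle between the endpoints is δ = arccos(p₁·p₂) ≈ 1.228 rad (70.4°).
Interpolate at f = 0.85 with slerp weights a = sin((1−f)δ)/sin δ ≈ 0.194, b = sin(fδ)/sin δ ≈ 0.918.
p = a·p₁ + b·p₂ ≈ (-0.947, -0.307, 0.092); φ = arcsin(p_z) ≈ 5.29°, λ = atan2(p_y, p_x) ≈ -162.05°.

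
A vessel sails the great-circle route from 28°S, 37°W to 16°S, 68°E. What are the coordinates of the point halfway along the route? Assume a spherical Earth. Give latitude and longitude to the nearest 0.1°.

Convert each endpoint to a unit vector on the sphere (x = cos φ cos λ, y = cos φ sin λ, z = sin φ).
The central angle between the endpoints is δ = arccos(p₁·p₂) ≈ 1.661 rad (95.2°).
Interpolate at f = 1/2 with slerp weights a = sin((1−f)δ)/sin δ ≈ 0.741, b = sin(fδ)/sin δ ≈ 0.741.
p = a·p₁ + b·p₂ ≈ (0.790, 0.267, -0.552); φ = arcsin(p_z) ≈ -33.53°, λ = atan2(p_y, p_x) ≈ 18.67°.

≈ 33.5°S, 18.7°E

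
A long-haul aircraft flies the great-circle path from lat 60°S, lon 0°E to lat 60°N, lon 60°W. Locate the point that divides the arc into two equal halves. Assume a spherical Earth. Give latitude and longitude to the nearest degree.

Convert each endpoint to a unit vector on the sphere (x = cos φ cos λ, y = cos φ sin λ, z = sin φ).
The central angle between the endpoints is δ = arccos(p₁·p₂) ≈ 2.246 rad (128.7°).
Interpolate at f = 1/2 with slerp weights a = sin((1−f)δ)/sin δ ≈ 1.155, b = sin(fδ)/sin δ ≈ 1.155.
p = a·p₁ + b·p₂ ≈ (0.866, -0.500, 0.000); φ = arcsin(p_z) ≈ 0.00°, λ = atan2(p_y, p_x) ≈ -30.00°.

≈ lat 0°N, lon 30°W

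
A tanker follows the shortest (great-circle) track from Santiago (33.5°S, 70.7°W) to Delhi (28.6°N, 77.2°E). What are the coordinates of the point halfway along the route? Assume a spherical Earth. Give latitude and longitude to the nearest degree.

Write both endpoints as unit vectors p₁, p₂ with components (cos φ cos λ, cos φ sin λ, sin φ).
The central angle between the endpoints is δ = arccos(p₁·p₂) ≈ 2.656 rad (152.2°).
Interpolate at f = 1/2 with slerp weights a = sin((1−f)δ)/sin δ ≈ 2.080, b = sin(fδ)/sin δ ≈ 2.080.
p = a·p₁ + b·p₂ ≈ (0.978, 0.144, -0.152); φ = arcsin(p_z) ≈ -8.76°, λ = atan2(p_y, p_x) ≈ 8.37°.

≈ 9°S, 8°E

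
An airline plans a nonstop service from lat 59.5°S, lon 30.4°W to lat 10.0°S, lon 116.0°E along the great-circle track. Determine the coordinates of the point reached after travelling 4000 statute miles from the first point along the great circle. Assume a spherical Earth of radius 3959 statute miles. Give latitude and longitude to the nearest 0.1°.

≈ lat 54.3°S, lon 94.3°E

From cos δ = sin φ₁ sin φ₂ + cos φ₁ cos φ₂ cos Δλ, the central angle is δ ≈ 1.841 rad (105.5°). The total great-circle distance is δ·R ≈ 1.841 × 3959 ≈ 7288 mi, so the target fraction is f = 4000/7288 ≈ 0.549.
Interpolate at f ≈ 0.549 with slerp weights a = sin((1−f)δ)/sin δ ≈ 0.766, b = sin(fδ)/sin δ ≈ 0.879.
p = a·p₁ + b·p₂ ≈ (-0.044, 0.581, -0.813); φ = arcsin(p_z) ≈ -54.35°, λ = atan2(p_y, p_x) ≈ 94.34°.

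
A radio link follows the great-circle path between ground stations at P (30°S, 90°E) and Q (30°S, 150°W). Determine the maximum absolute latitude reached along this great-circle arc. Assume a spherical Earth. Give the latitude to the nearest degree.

≈ 49°S

The great circle lies in the plane with unit normal n̂ = (p₁ × p₂)/|p₁ × p₂|.
Here n̂_z ≈ +0.655; the vertex latitude is φ_max = arccos|n̂_z| ≈ 49.1°.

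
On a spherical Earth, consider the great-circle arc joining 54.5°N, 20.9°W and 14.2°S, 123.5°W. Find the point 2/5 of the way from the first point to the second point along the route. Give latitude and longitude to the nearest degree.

Write both endpoints as unit vectors p₁, p₂ with components (cos φ cos λ, cos φ sin λ, sin φ).
The central angle between the endpoints is δ = arccos(p₁·p₂) ≈ 1.899 rad (108.8°).
Interpolate at f = 2/5 with slerp weights a = sin((1−f)δ)/sin δ ≈ 0.960, b = sin(fδ)/sin δ ≈ 0.728.
p = a·p₁ + b·p₂ ≈ (0.131, -0.787, 0.603); φ = arcsin(p_z) ≈ 37.07°, λ = atan2(p_y, p_x) ≈ -80.53°.

≈ 37°N, 81°W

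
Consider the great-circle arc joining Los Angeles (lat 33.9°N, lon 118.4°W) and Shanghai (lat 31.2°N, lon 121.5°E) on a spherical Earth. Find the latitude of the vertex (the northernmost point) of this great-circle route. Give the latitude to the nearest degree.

≈ 52°N

The great circle lies in the plane with unit normal n̂ = (p₁ × p₂)/|p₁ × p₂|.
Here n̂_z ≈ -0.616; the vertex latitude is φ_max = arccos|n̂_z| ≈ 52.0°.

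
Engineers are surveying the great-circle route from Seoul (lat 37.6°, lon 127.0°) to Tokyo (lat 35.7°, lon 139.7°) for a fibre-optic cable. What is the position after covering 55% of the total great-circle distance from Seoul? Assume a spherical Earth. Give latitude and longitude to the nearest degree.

≈ lat 37°, lon 134°

Convert each endpoint to a unit vector on the sphere (x = cos φ cos λ, y = cos φ sin λ, z = sin φ).
The central angle between the endpoints is δ = arccos(p₁·p₂) ≈ 0.181 rad (10.4°).
Interpolate at f = 0.55 with slerp weights a = sin((1−f)δ)/sin δ ≈ 0.452, b = sin(fδ)/sin δ ≈ 0.552.
p = a·p₁ + b·p₂ ≈ (-0.557, 0.576, 0.598); φ = arcsin(p_z) ≈ 36.72°, λ = atan2(p_y, p_x) ≈ 134.06°.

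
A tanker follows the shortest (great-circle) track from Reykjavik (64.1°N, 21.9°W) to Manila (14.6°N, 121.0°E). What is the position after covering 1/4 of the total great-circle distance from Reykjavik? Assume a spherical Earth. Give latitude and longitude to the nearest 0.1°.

From cos δ = sin φ₁ sin φ₂ + cos φ₁ cos φ₂ cos Δλ, the central angle is δ ≈ 1.681 rad (96.3°).
Interpolate at f = 1/4 with slerp weights a = sin((1−f)δ)/sin δ ≈ 0.958, b = sin(fδ)/sin δ ≈ 0.411.
p = a·p₁ + b·p₂ ≈ (0.184, 0.184, 0.966); φ = arcsin(p_z) ≈ 74.91°, λ = atan2(p_y, p_x) ≈ 45.11°.

≈ 74.9°N, 45.1°E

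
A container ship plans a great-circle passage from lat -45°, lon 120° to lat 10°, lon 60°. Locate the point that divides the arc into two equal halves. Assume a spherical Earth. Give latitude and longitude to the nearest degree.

The haversine formula gives a central angle δ ≈ 1.343 rad (77.0°) between the endpoints.
Interpolate at f = 1/2 with slerp weights a = sin((1−f)δ)/sin δ ≈ 0.639, b = sin(fδ)/sin δ ≈ 0.639.
p = a·p₁ + b·p₂ ≈ (0.089, 0.936, -0.341); φ = arcsin(p_z) ≈ -19.92°, λ = atan2(p_y, p_x) ≈ 84.59°.

≈ lat -20°, lon 85°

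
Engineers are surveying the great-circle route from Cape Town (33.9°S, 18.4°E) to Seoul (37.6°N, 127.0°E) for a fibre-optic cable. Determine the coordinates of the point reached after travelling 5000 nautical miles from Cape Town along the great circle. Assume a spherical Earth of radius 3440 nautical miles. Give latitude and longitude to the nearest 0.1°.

≈ (17.2°N, 87.6°E)

Write both endpoints as unit vectors p₁, p₂ with components (cos φ cos λ, cos φ sin λ, sin φ).
The central angle between the endpoints is δ = arccos(p₁·p₂) ≈ 2.153 rad (123.4°). The total great-circle distance is δ·R ≈ 2.153 × 3440 ≈ 7407 nmi, so the target fraction is f = 5000/7407 ≈ 0.675.
Interpolate at f ≈ 0.675 with slerp weights a = sin((1−f)δ)/sin δ ≈ 0.771, b = sin(fδ)/sin δ ≈ 1.189.
p = a·p₁ + b·p₂ ≈ (0.040, 0.955, 0.295); φ = arcsin(p_z) ≈ 17.19°, λ = atan2(p_y, p_x) ≈ 87.58°.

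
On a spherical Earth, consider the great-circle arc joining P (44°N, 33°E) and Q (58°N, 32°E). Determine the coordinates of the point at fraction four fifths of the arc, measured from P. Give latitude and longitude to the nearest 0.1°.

≈ (55.2°N, 32.3°E)

Write both endpoints as unit vectors p₁, p₂ with components (cos φ cos λ, cos φ sin λ, sin φ).
The central angle between the endpoints is δ = arccos(p₁·p₂) ≈ 0.245 rad (14.0°).
Interpolate at f = 4/5 with slerp weights a = sin((1−f)δ)/sin δ ≈ 0.202, b = sin(fδ)/sin δ ≈ 0.803.
p = a·p₁ + b·p₂ ≈ (0.483, 0.305, 0.821); φ = arcsin(p_z) ≈ 55.20°, λ = atan2(p_y, p_x) ≈ 32.25°.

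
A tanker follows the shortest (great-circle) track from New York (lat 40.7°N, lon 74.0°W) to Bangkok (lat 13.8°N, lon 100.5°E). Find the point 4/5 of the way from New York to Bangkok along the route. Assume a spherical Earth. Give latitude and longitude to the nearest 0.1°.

The haversine formula gives a central angle δ ≈ 2.186 rad (125.3°) between the endpoints.
Interpolate at f = 4/5 with slerp weights a = sin((1−f)δ)/sin δ ≈ 0.519, b = sin(fδ)/sin δ ≈ 1.205.
p = a·p₁ + b·p₂ ≈ (-0.105, 0.773, 0.626); φ = arcsin(p_z) ≈ 38.73°, λ = atan2(p_y, p_x) ≈ 97.73°.

≈ lat 38.7°N, lon 97.7°E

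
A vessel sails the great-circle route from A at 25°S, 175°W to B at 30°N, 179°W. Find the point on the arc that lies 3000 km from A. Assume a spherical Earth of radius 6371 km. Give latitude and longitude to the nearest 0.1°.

Convert each endpoint to a unit vector on the sphere (x = cos φ cos λ, y = cos φ sin λ, z = sin φ).
The central angle between the endpoints is δ = arccos(p₁·p₂) ≈ 0.962 rad (55.1°). The total great-circle distance is δ·R ≈ 0.962 × 6371 ≈ 6131 km, so the target fraction is f = 3000/6131 ≈ 0.489.
Interpolate at f ≈ 0.489 with slerp weights a = sin((1−f)δ)/sin δ ≈ 0.575, b = sin(fδ)/sin δ ≈ 0.553.
p = a·p₁ + b·p₂ ≈ (-0.998, -0.054, 0.033); φ = arcsin(p_z) ≈ 1.92°, λ = atan2(p_y, p_x) ≈ -176.92°.

≈ 1.9°N, 176.9°W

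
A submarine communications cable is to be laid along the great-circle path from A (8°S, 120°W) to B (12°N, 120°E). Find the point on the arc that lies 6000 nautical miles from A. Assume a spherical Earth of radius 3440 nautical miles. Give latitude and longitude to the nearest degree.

The haversine formula gives a central angle δ ≈ 2.110 rad (120.9°) between the endpoints. The total great-circle distance is δ·R ≈ 2.110 × 3440 ≈ 7258 nmi, so the target fraction is f = 6000/7258 ≈ 0.827.
Interpolate at f ≈ 0.827 with slerp weights a = sin((1−f)δ)/sin δ ≈ 0.417, b = sin(fδ)/sin δ ≈ 1.148.
p = a·p₁ + b·p₂ ≈ (-0.768, 0.615, 0.181); φ = arcsin(p_z) ≈ 10.41°, λ = atan2(p_y, p_x) ≈ 141.30°.

≈ (10°N, 141°E)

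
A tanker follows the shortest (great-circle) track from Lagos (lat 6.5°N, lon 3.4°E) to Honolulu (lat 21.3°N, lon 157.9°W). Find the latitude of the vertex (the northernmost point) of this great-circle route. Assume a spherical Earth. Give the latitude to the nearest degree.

≈ 57°N

The great circle lies in the plane with unit normal n̂ = (p₁ × p₂)/|p₁ × p₂|.
Here n̂_z ≈ -0.540; the vertex latitude is φ_max = arccos|n̂_z| ≈ 57.3°.
Check via Clairaut: cos φ_max = |cos φ₁| · sin C = cos(6.5°)·sin(33.0°) ≈ 0.540, again giving ≈ 57.3°.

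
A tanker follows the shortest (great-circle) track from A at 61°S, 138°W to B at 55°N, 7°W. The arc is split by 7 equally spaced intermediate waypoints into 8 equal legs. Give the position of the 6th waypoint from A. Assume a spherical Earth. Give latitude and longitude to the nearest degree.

From cos δ = sin φ₁ sin φ₂ + cos φ₁ cos φ₂ cos Δλ, the central angle is δ ≈ 2.688 rad (154.0°).
Interpolate at f = 6/8 with slerp weights a = sin((1−f)δ)/sin δ ≈ 1.421, b = sin(fδ)/sin δ ≈ 2.060.
p = a·p₁ + b·p₂ ≈ (0.661, -0.605, 0.445); φ = arcsin(p_z) ≈ 26.40°, λ = atan2(p_y, p_x) ≈ -42.47°.

≈ 26°N, 42°W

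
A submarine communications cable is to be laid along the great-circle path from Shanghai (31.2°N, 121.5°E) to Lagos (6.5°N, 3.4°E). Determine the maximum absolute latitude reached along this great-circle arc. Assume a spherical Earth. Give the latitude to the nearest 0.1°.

≈ 37.1°N

The great circle lies in the plane with unit normal n̂ = (p₁ × p₂)/|p₁ × p₂|.
Here n̂_z ≈ -0.798; the vertex latitude is φ_max = arccos|n̂_z| ≈ 37.1°.
Check via Clairaut: cos φ_max = |cos φ₁| · sin C = cos(31.2°)·sin(68.8°) ≈ 0.798, again giving ≈ 37.1°.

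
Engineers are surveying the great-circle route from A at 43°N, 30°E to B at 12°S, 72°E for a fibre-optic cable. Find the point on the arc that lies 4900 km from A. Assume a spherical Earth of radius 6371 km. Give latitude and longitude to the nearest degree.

≈ 8°N, 60°E

Write both endpoints as unit vectors p₁, p₂ with components (cos φ cos λ, cos φ sin λ, sin φ).
The central angle between the endpoints is δ = arccos(p₁·p₂) ≈ 1.170 rad (67.1°). The total great-circle distance is δ·R ≈ 1.170 × 6371 ≈ 7456 km, so the target fraction is f = 4900/7456 ≈ 0.657.
Interpolate at f ≈ 0.657 with slerp weights a = sin((1−f)δ)/sin δ ≈ 0.424, b = sin(fδ)/sin δ ≈ 0.755.
p = a·p₁ + b·p₂ ≈ (0.497, 0.858, 0.132); φ = arcsin(p_z) ≈ 7.60°, λ = atan2(p_y, p_x) ≈ 59.91°.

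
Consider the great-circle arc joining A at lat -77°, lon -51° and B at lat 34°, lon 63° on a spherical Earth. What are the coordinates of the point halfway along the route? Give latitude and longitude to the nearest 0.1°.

≈ lat -28.5°, lon 47.4°

From cos δ = sin φ₁ sin φ₂ + cos φ₁ cos φ₂ cos Δλ, the central angle is δ ≈ 2.240 rad (128.4°).
Interpolate at f = 1/2 with slerp weights a = sin((1−f)δ)/sin δ ≈ 1.148, b = sin(fδ)/sin δ ≈ 1.148.
p = a·p₁ + b·p₂ ≈ (0.595, 0.647, -0.477); φ = arcsin(p_z) ≈ -28.47°, λ = atan2(p_y, p_x) ≈ 47.43°.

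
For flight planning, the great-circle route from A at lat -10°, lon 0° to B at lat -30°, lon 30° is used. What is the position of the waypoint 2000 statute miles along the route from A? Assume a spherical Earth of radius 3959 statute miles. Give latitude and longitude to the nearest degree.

≈ lat -27°, lon 25°

Write both endpoints as unit vectors p₁, p₂ with components (cos φ cos λ, cos φ sin λ, sin φ).
The central angle between the endpoints is δ = arccos(p₁·p₂) ≈ 0.600 rad (34.4°). The total great-circle distance is δ·R ≈ 0.600 × 3959 ≈ 2375 mi, so the target fraction is f = 2000/2375 ≈ 0.842.
Interpolate at f ≈ 0.842 with slerp weights a = sin((1−f)δ)/sin δ ≈ 0.167, b = sin(fδ)/sin δ ≈ 0.857.
p = a·p₁ + b·p₂ ≈ (0.808, 0.371, -0.458); φ = arcsin(p_z) ≈ -27.24°, λ = atan2(p_y, p_x) ≈ 24.68°.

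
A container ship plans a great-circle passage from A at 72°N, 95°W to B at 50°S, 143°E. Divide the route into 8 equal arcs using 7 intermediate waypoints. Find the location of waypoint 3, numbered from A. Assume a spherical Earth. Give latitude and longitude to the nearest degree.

From cos δ = sin φ₁ sin φ₂ + cos φ₁ cos φ₂ cos Δλ, the central angle is δ ≈ 2.557 rad (146.5°).
Interpolate at f = 3/8 with slerp weights a = sin((1−f)δ)/sin δ ≈ 1.811, b = sin(fδ)/sin δ ≈ 1.483.
p = a·p₁ + b·p₂ ≈ (-0.810, 0.016, 0.586); φ = arcsin(p_z) ≈ 35.90°, λ = atan2(p_y, p_x) ≈ 178.86°.

≈ 36°N, 179°E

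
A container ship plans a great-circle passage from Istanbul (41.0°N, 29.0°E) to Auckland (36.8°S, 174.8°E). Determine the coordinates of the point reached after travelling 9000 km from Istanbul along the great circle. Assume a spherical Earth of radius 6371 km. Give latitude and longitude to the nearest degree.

Convert each endpoint to a unit vector on the sphere (x = cos φ cos λ, y = cos φ sin λ, z = sin φ).
The central angle between the endpoints is δ = arccos(p₁·p₂) ≈ 2.674 rad (153.2°). The total great-circle distance is δ·R ≈ 2.674 × 6371 ≈ 17038 km, so the target fraction is f = 9000/17038 ≈ 0.528.
Interpolate at f ≈ 0.528 with slerp weights a = sin((1−f)δ)/sin δ ≈ 2.115, b = sin(fδ)/sin δ ≈ 2.192.
p = a·p₁ + b·p₂ ≈ (-0.352, 0.933, 0.074); φ = arcsin(p_z) ≈ 4.26°, λ = atan2(p_y, p_x) ≈ 110.69°.

≈ 4°N, 111°E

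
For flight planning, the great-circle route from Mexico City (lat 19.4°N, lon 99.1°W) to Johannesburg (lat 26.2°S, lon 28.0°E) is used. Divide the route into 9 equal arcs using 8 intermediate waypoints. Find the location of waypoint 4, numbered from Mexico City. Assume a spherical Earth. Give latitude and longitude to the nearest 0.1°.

Write both endpoints as unit vectors p₁, p₂ with components (cos φ cos λ, cos φ sin λ, sin φ).
The central angle between the endpoints is δ = arccos(p₁·p₂) ≈ 2.288 rad (131.1°).
Interpolate at f = 4/9 with slerp weights a = sin((1−f)δ)/sin δ ≈ 1.268, b = sin(fδ)/sin δ ≈ 1.128.
p = a·p₁ + b·p₂ ≈ (0.705, -0.705, -0.077); φ = arcsin(p_z) ≈ -4.42°, λ = atan2(p_y, p_x) ≈ -45.02°.

≈ lat 4.4°S, lon 45.0°W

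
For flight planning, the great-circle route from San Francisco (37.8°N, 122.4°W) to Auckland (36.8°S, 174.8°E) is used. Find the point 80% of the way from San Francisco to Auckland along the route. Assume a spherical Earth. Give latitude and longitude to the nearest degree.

≈ 23°S, 171°W

Write both endpoints as unit vectors p₁, p₂ with components (cos φ cos λ, cos φ sin λ, sin φ).
The central angle between the endpoints is δ = arccos(p₁·p₂) ≈ 1.649 rad (94.5°).
Interpolate at f = 0.80 with slerp weights a = sin((1−f)δ)/sin δ ≈ 0.325, b = sin(fδ)/sin δ ≈ 0.971.
p = a·p₁ + b·p₂ ≈ (-0.912, -0.146, -0.383); φ = arcsin(p_z) ≈ -22.51°, λ = atan2(p_y, p_x) ≈ -170.89°.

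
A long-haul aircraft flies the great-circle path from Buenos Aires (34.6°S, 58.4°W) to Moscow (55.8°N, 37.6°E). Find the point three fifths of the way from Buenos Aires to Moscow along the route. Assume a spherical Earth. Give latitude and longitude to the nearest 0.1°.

≈ 25.2°N, 14.8°W

The haversine formula gives a central angle δ ≈ 2.115 rad (121.2°) between the endpoints.
Interpolate at f = 3/5 with slerp weights a = sin((1−f)δ)/sin δ ≈ 0.875, b = sin(fδ)/sin δ ≈ 1.116.
p = a·p₁ + b·p₂ ≈ (0.875, -0.231, 0.426); φ = arcsin(p_z) ≈ 25.23°, λ = atan2(p_y, p_x) ≈ -14.78°.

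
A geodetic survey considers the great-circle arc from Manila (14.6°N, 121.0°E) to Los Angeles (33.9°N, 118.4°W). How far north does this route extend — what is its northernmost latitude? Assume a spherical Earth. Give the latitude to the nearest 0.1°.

≈ 44.1°N

The great circle lies in the plane with unit normal n̂ = (p₁ × p₂)/|p₁ × p₂|.
Here n̂_z ≈ +0.718; the vertex latitude is φ_max = arccos|n̂_z| ≈ 44.1°.
Check via Clairaut: cos φ_max = |cos φ₁| · sin C = cos(14.6°)·sin(47.9°) ≈ 0.718, again giving ≈ 44.1°.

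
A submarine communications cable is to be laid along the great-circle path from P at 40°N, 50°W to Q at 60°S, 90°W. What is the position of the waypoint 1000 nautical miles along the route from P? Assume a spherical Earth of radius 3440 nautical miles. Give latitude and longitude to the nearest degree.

Convert each endpoint to a unit vector on the sphere (x = cos φ cos λ, y = cos φ sin λ, z = sin φ).
The central angle between the endpoints is δ = arccos(p₁·p₂) ≈ 1.837 rad (105.3°). The total great-circle distance is δ·R ≈ 1.837 × 3440 ≈ 6320 nmi, so the target fraction is f = 1000/6320 ≈ 0.158.
Interpolate at f ≈ 0.158 with slerp weights a = sin((1−f)δ)/sin δ ≈ 1.036, b = sin(fδ)/sin δ ≈ 0.297.
p = a·p₁ + b·p₂ ≈ (0.510, -0.757, 0.409); φ = arcsin(p_z) ≈ 24.13°, λ = atan2(p_y, p_x) ≈ -56.01°.

≈ 24°N, 56°W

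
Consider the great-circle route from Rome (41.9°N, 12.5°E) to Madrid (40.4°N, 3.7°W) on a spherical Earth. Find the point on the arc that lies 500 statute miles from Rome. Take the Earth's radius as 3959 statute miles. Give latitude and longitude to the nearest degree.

≈ (41°N, 3°E)

Write both endpoints as unit vectors p₁, p₂ with components (cos φ cos λ, cos φ sin λ, sin φ).
The central angle between the endpoints is δ = arccos(p₁·p₂) ≈ 0.214 rad (12.3°). The total great-circle distance is δ·R ≈ 0.214 × 3959 ≈ 848 mi, so the target fraction is f = 500/848 ≈ 0.590.
Interpolate at f ≈ 0.590 with slerp weights a = sin((1−f)δ)/sin δ ≈ 0.413, b = sin(fδ)/sin δ ≈ 0.593.
p = a·p₁ + b·p₂ ≈ (0.750, 0.037, 0.660); φ = arcsin(p_z) ≈ 41.29°, λ = atan2(p_y, p_x) ≈ 2.85°.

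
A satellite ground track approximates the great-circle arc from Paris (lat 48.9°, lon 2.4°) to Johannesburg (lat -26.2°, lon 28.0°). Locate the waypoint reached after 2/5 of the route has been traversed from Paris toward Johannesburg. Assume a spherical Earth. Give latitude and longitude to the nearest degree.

Convert each endpoint to a unit vector on the sphere (x = cos φ cos λ, y = cos φ sin λ, z = sin φ).
The central angle between the endpoints is δ = arccos(p₁·p₂) ≈ 1.370 rad (78.5°).
Interpolate at f = 2/5 with slerp weights a = sin((1−f)δ)/sin δ ≈ 0.748, b = sin(fδ)/sin δ ≈ 0.532.
p = a·p₁ + b·p₂ ≈ (0.912, 0.245, 0.329); φ = arcsin(p_z) ≈ 19.18°, λ = atan2(p_y, p_x) ≈ 15.01°.

≈ lat 19°, lon 15°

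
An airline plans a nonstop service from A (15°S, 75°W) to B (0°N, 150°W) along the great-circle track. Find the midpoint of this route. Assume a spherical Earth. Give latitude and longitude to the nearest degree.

≈ (9°S, 113°W)

Convert each endpoint to a unit vector on the sphere (x = cos φ cos λ, y = cos φ sin λ, z = sin φ).
The central angle between the endpoints is δ = arccos(p₁·p₂) ≈ 1.318 rad (75.5°).
Interpolate at f = 1/2 with slerp weights a = sin((1−f)δ)/sin δ ≈ 0.632, b = sin(fδ)/sin δ ≈ 0.632.
p = a·p₁ + b·p₂ ≈ (-0.390, -0.906, -0.164); φ = arcsin(p_z) ≈ -9.42°, λ = atan2(p_y, p_x) ≈ -113.26°.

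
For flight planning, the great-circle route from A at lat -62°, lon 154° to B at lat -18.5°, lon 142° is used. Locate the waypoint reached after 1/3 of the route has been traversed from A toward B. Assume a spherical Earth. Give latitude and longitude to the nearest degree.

Write both endpoints as unit vectors p₁, p₂ with components (cos φ cos λ, cos φ sin λ, sin φ).
The central angle between the endpoints is δ = arccos(p₁·p₂) ≈ 0.773 rad (44.3°).
Interpolate at f = 1/3 with slerp weights a = sin((1−f)δ)/sin δ ≈ 0.706, b = sin(fδ)/sin δ ≈ 0.365.
p = a·p₁ + b·p₂ ≈ (-0.571, 0.358, -0.739); φ = arcsin(p_z) ≈ -47.64°, λ = atan2(p_y, p_x) ≈ 147.87°.

≈ lat -48°, lon 148°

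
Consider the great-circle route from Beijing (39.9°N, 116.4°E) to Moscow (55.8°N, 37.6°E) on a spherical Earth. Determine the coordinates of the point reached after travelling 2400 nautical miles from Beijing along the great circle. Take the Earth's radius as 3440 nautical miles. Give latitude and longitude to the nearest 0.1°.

≈ (57.6°N, 59.5°E)

Convert each endpoint to a unit vector on the sphere (x = cos φ cos λ, y = cos φ sin λ, z = sin φ).
The central angle between the endpoints is δ = arccos(p₁·p₂) ≈ 0.909 rad (52.1°). The total great-circle distance is δ·R ≈ 0.909 × 3440 ≈ 3128 nmi, so the target fraction is f = 2400/3128 ≈ 0.767.
Interpolate at f ≈ 0.767 with slerp weights a = sin((1−f)δ)/sin δ ≈ 0.266, b = sin(fδ)/sin δ ≈ 0.814.
p = a·p₁ + b·p₂ ≈ (0.272, 0.462, 0.844); φ = arcsin(p_z) ≈ 57.58°, λ = atan2(p_y, p_x) ≈ 59.54°.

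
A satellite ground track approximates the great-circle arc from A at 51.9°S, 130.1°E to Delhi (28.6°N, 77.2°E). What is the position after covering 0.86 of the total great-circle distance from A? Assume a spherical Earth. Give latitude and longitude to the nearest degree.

≈ 17°N, 84°E

Convert each endpoint to a unit vector on the sphere (x = cos φ cos λ, y = cos φ sin λ, z = sin φ).
The central angle between the endpoints is δ = arccos(p₁·p₂) ≈ 1.621 rad (92.9°).
Interpolate at f = 0.86 with slerp weights a = sin((1−f)δ)/sin δ ≈ 0.225, b = sin(fδ)/sin δ ≈ 0.986.
p = a·p₁ + b·p₂ ≈ (0.102, 0.950, 0.295); φ = arcsin(p_z) ≈ 17.13°, λ = atan2(p_y, p_x) ≈ 83.86°.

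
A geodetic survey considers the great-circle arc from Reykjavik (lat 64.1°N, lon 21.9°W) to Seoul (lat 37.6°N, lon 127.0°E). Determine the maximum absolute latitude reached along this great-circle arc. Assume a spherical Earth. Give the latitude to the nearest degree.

≈ 79°N

The great circle lies in the plane with unit normal n̂ = (p₁ × p₂)/|p₁ × p₂|.
Here n̂_z ≈ +0.185; the vertex latitude is φ_max = arccos|n̂_z| ≈ 79.4°.
Check via Clairaut: cos φ_max = |cos φ₁| · sin C = cos(64.1°)·sin(25.0°) ≈ 0.185, again giving ≈ 79.4°.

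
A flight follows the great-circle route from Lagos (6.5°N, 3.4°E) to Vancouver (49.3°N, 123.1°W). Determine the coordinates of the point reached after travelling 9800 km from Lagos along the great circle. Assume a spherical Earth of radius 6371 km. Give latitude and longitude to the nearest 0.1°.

≈ 56.5°N, 93.1°W

Write both endpoints as unit vectors p₁, p₂ with components (cos φ cos λ, cos φ sin λ, sin φ).
The central angle between the endpoints is δ = arccos(p₁·p₂) ≈ 1.875 rad (107.4°). The total great-circle distance is δ·R ≈ 1.875 × 6371 ≈ 11946 km, so the target fraction is f = 9800/11946 ≈ 0.820.
Interpolate at f ≈ 0.820 with slerp weights a = sin((1−f)δ)/sin δ ≈ 0.346, b = sin(fδ)/sin δ ≈ 1.048.
p = a·p₁ + b·p₂ ≈ (-0.029, -0.552, 0.833); φ = arcsin(p_z) ≈ 56.45°, λ = atan2(p_y, p_x) ≈ -93.06°.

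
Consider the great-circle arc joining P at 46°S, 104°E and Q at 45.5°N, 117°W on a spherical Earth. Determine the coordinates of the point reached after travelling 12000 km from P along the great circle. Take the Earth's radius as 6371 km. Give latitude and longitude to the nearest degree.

≈ 22°N, 163°W

Convert each endpoint to a unit vector on the sphere (x = cos φ cos λ, y = cos φ sin λ, z = sin φ).
The central angle between the endpoints is δ = arccos(p₁·p₂) ≈ 2.648 rad (151.7°). The total great-circle distance is δ·R ≈ 2.648 × 6371 ≈ 16869 km, so the target fraction is f = 12000/16869 ≈ 0.711.
Interpolate at f ≈ 0.711 with slerp weights a = sin((1−f)δ)/sin δ ≈ 1.460, b = sin(fδ)/sin δ ≈ 2.007.
p = a·p₁ + b·p₂ ≈ (-0.884, -0.270, 0.382); φ = arcsin(p_z) ≈ 22.43°, λ = atan2(p_y, p_x) ≈ -163.04°.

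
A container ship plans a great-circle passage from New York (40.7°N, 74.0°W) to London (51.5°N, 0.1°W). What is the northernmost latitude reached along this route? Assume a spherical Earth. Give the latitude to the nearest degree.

≈ 54°N

The great circle lies in the plane with unit normal n̂ = (p₁ × p₂)/|p₁ × p₂|.
Here n̂_z ≈ +0.591; the vertex latitude is φ_max = arccos|n̂_z| ≈ 53.8°.
Check via Clairaut: cos φ_max = |cos φ₁| · sin C = cos(40.7°)·sin(51.2°) ≈ 0.591, again giving ≈ 53.8°.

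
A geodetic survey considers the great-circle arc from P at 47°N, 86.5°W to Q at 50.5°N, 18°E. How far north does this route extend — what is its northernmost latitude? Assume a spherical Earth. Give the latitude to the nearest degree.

≈ 62°N

The great circle lies in the plane with unit normal n̂ = (p₁ × p₂)/|p₁ × p₂|.
Here n̂_z ≈ +0.472; the vertex latitude is φ_max = arccos|n̂_z| ≈ 61.8°.
Check via Clairaut: cos φ_max = |cos φ₁| · sin C = cos(47.0°)·sin(43.8°) ≈ 0.472, again giving ≈ 61.8°.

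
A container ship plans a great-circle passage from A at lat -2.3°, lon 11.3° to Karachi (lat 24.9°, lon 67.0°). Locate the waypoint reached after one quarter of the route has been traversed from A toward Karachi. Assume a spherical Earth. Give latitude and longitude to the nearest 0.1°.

From cos δ = sin φ₁ sin φ₂ + cos φ₁ cos φ₂ cos Δλ, the central angle is δ ≈ 1.054 rad (60.4°).
Interpolate at f = 1/4 with slerp weights a = sin((1−f)δ)/sin δ ≈ 0.818, b = sin(fδ)/sin δ ≈ 0.300.
p = a·p₁ + b·p₂ ≈ (0.907, 0.410, 0.093); φ = arcsin(p_z) ≈ 5.36°, λ = atan2(p_y, p_x) ≈ 24.33°.

≈ lat 5.4°, lon 24.3°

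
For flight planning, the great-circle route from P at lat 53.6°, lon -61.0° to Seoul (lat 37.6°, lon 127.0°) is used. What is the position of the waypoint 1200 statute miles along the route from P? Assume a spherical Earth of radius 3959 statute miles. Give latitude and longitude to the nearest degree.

Convert each endpoint to a unit vector on the sphere (x = cos φ cos λ, y = cos φ sin λ, z = sin φ).
The central angle between the endpoints is δ = arccos(p₁·p₂) ≈ 1.545 rad (88.5°). The total great-circle distance is δ·R ≈ 1.545 × 3959 ≈ 6118 mi, so the target fraction is f = 1200/6118 ≈ 0.196.
Interpolate at f ≈ 0.196 with slerp weights a = sin((1−f)δ)/sin δ ≈ 0.947, b = sin(fδ)/sin δ ≈ 0.299.
p = a·p₁ + b·p₂ ≈ (0.130, -0.302, 0.944); φ = arcsin(p_z) ≈ 70.78°, λ = atan2(p_y, p_x) ≈ -66.74°.

≈ lat 71°, lon -67°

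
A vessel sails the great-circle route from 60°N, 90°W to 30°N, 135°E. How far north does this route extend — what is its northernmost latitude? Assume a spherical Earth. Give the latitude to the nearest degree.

The great circle lies in the plane with unit normal n̂ = (p₁ × p₂)/|p₁ × p₂|.
Here n̂_z ≈ -0.309; the vertex latitude is φ_max = arccos|n̂_z| ≈ 72.0°.

≈ 72°N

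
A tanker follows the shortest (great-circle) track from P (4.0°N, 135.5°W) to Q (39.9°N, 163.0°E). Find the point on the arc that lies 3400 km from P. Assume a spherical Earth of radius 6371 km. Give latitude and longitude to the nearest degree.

≈ (24°N, 160°W)

Convert each endpoint to a unit vector on the sphere (x = cos φ cos λ, y = cos φ sin λ, z = sin φ).
The central angle between the endpoints is δ = arccos(p₁·p₂) ≈ 1.148 rad (65.8°). The total great-circle distance is δ·R ≈ 1.148 × 6371 ≈ 7317 km, so the target fraction is f = 3400/7317 ≈ 0.465.
Interpolate at f ≈ 0.465 with slerp weights a = sin((1−f)δ)/sin δ ≈ 0.632, b = sin(fδ)/sin δ ≈ 0.558.
p = a·p₁ + b·p₂ ≈ (-0.859, -0.317, 0.402); φ = arcsin(p_z) ≈ 23.69°, λ = atan2(p_y, p_x) ≈ -159.74°.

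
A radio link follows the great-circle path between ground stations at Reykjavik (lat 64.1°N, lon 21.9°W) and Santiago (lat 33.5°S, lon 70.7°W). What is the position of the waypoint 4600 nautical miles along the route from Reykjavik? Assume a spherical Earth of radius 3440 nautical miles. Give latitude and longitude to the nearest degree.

Write both endpoints as unit vectors p₁, p₂ with components (cos φ cos λ, cos φ sin λ, sin φ).
The central angle between the endpoints is δ = arccos(p₁·p₂) ≈ 1.830 rad (104.9°). The total great-circle distance is δ·R ≈ 1.830 × 3440 ≈ 6296 nmi, so the target fraction is f = 4600/6296 ≈ 0.731.
Interpolate at f ≈ 0.731 with slerp weights a = sin((1−f)δ)/sin δ ≈ 0.490, b = sin(fδ)/sin δ ≈ 1.007.
p = a·p₁ + b·p₂ ≈ (0.476, -0.872, -0.115); φ = arcsin(p_z) ≈ -6.60°, λ = atan2(p_y, p_x) ≈ -61.38°.

≈ lat 7°S, lon 61°W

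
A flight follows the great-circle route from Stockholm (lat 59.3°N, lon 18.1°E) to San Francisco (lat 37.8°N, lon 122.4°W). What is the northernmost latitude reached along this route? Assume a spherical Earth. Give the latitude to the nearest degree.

≈ 75°N

The great circle lies in the plane with unit normal n̂ = (p₁ × p₂)/|p₁ × p₂|.
Here n̂_z ≈ -0.263; the vertex latitude is φ_max = arccos|n̂_z| ≈ 74.8°.
Check via Clairaut: cos φ_max = |cos φ₁| · sin C = cos(59.3°)·sin(31.0°) ≈ 0.263, again giving ≈ 74.8°.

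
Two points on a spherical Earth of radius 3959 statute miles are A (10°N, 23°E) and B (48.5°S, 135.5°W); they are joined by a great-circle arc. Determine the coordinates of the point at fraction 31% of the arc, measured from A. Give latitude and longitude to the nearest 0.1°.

The haversine formula gives a central angle δ ≈ 2.400 rad (137.5°) between the endpoints.
Interpolate at f = 0.31 with slerp weights a = sin((1−f)δ)/sin δ ≈ 1.475, b = sin(fδ)/sin δ ≈ 1.002.
p = a·p₁ + b·p₂ ≈ (0.863, 0.102, -0.495); φ = arcsin(p_z) ≈ -29.64°, λ = atan2(p_y, p_x) ≈ 6.74°.

≈ (29.6°S, 6.7°E)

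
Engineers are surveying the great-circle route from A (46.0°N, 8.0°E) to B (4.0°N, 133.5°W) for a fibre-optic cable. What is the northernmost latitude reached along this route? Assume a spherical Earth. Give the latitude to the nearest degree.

The great circle lies in the plane with unit normal n̂ = (p₁ × p₂)/|p₁ × p₂|.
Here n̂_z ≈ -0.496; the vertex latitude is φ_max = arccos|n̂_z| ≈ 60.3°.
Check via Clairaut: cos φ_max = |cos φ₁| · sin C = cos(46.0°)·sin(45.5°) ≈ 0.496, again giving ≈ 60.3°.

≈ 60°N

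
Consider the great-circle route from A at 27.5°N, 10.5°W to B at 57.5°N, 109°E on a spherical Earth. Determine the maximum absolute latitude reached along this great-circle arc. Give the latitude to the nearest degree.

≈ 65°N

The great circle lies in the plane with unit normal n̂ = (p₁ × p₂)/|p₁ × p₂|.
Here n̂_z ≈ +0.420; the vertex latitude is φ_max = arccos|n̂_z| ≈ 65.2°.
Check via Clairaut: cos φ_max = |cos φ₁| · sin C = cos(27.5°)·sin(28.3°) ≈ 0.420, again giving ≈ 65.2°.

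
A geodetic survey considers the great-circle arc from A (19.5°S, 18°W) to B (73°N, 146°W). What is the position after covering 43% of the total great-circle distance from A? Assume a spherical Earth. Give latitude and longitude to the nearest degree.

≈ (30°N, 32°W)

Convert each endpoint to a unit vector on the sphere (x = cos φ cos λ, y = cos φ sin λ, z = sin φ).
The central angle between the endpoints is δ = arccos(p₁·p₂) ≈ 2.082 rad (119.3°).
Interpolate at f = 0.43 with slerp weights a = sin((1−f)δ)/sin δ ≈ 1.063, b = sin(fδ)/sin δ ≈ 0.894.
p = a·p₁ + b·p₂ ≈ (0.736, -0.456, 0.501); φ = arcsin(p_z) ≈ 30.04°, λ = atan2(p_y, p_x) ≈ -31.77°.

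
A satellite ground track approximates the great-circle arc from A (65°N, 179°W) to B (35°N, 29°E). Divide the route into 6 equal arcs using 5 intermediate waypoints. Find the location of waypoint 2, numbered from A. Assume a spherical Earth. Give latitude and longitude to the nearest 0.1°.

Convert each endpoint to a unit vector on the sphere (x = cos φ cos λ, y = cos φ sin λ, z = sin φ).
The central angle between the endpoints is δ = arccos(p₁·p₂) ≈ 1.355 rad (77.6°).
Interpolate at f = 2/6 with slerp weights a = sin((1−f)δ)/sin δ ≈ 0.804, b = sin(fδ)/sin δ ≈ 0.447.
p = a·p₁ + b·p₂ ≈ (-0.020, 0.172, 0.985); φ = arcsin(p_z) ≈ 80.06°, λ = atan2(p_y, p_x) ≈ 96.53°.

≈ (80.1°N, 96.5°E)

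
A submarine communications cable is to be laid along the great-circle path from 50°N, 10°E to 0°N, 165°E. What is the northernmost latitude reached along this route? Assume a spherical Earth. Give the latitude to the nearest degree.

≈ 70°N

The great circle lies in the plane with unit normal n̂ = (p₁ × p₂)/|p₁ × p₂|.
Here n̂_z ≈ +0.334; the vertex latitude is φ_max = arccos|n̂_z| ≈ 70.5°.
Check via Clairaut: cos φ_max = |cos φ₁| · sin C = cos(50.0°)·sin(31.3°) ≈ 0.334, again giving ≈ 70.5°.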